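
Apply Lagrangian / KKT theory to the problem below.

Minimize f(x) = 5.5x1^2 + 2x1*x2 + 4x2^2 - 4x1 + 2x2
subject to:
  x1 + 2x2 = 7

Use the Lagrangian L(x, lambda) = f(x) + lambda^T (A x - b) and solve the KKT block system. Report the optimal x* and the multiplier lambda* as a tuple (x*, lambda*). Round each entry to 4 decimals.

Form the Lagrangian:
  L(x, lambda) = (1/2) x^T Q x + c^T x + lambda^T (A x - b)
Stationarity (grad_x L = 0): Q x + c + A^T lambda = 0.
Primal feasibility: A x = b.

This gives the KKT block system:
  [ Q   A^T ] [ x     ]   [-c ]
  [ A    0  ] [ lambda ] = [ b ]

Solving the linear system:
  x*      = (1.0909, 2.9545)
  lambda* = (-13.9091)
  f(x*)   = 49.4545

x* = (1.0909, 2.9545), lambda* = (-13.9091)


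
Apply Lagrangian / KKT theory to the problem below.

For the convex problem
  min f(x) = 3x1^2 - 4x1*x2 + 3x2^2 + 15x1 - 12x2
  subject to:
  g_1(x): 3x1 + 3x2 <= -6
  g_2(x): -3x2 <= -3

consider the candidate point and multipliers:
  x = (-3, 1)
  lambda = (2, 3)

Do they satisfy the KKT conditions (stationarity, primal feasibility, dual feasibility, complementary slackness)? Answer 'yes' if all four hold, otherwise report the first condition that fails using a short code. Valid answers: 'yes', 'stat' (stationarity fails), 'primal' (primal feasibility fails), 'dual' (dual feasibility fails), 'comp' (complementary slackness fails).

Gradient of f: grad f(x) = Q x + c = (-7, 6)
Constraint values g_i(x) = a_i^T x - b_i:
  g_1((-3, 1)) = 0
  g_2((-3, 1)) = 0
Stationarity residual: grad f(x) + sum_i lambda_i a_i = (-1, 3)
  -> stationarity FAILS
Primal feasibility (all g_i <= 0): OK
Dual feasibility (all lambda_i >= 0): OK
Complementary slackness (lambda_i * g_i(x) = 0 for all i): OK

Verdict: the first failing condition is stationarity -> stat.

stat


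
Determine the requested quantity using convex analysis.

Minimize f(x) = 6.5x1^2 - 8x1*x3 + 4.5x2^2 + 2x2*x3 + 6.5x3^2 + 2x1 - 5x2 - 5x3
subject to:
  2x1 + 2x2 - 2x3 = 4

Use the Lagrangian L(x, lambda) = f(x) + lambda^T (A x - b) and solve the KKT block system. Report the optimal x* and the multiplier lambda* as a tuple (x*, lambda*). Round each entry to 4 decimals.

Form the Lagrangian:
  L(x, lambda) = (1/2) x^T Q x + c^T x + lambda^T (A x - b)
Stationarity (grad_x L = 0): Q x + c + A^T lambda = 0.
Primal feasibility: A x = b.

This gives the KKT block system:
  [ Q   A^T ] [ x     ]   [-c ]
  [ A    0  ] [ lambda ] = [ b ]

Solving the linear system:
  x*      = (0.2749, 1.4645, -0.2607)
  lambda* = (-3.8294)
  f(x*)   = 4.9242

x* = (0.2749, 1.4645, -0.2607), lambda* = (-3.8294)


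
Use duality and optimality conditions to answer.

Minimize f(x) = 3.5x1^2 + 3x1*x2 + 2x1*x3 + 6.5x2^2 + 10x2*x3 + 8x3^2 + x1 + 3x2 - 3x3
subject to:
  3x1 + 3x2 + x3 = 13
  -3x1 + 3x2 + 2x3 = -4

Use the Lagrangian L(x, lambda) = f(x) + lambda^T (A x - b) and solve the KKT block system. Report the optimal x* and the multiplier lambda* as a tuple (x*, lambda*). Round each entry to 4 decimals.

Form the Lagrangian:
  L(x, lambda) = (1/2) x^T Q x + c^T x + lambda^T (A x - b)
Stationarity (grad_x L = 0): Q x + c + A^T lambda = 0.
Primal feasibility: A x = b.

This gives the KKT block system:
  [ Q   A^T ] [ x     ]   [-c ]
  [ A    0  ] [ lambda ] = [ b ]

Solving the linear system:
  x*      = (2.7225, 1.8324, -0.6647)
  lambda* = (-8.7611, -0.6859)
  f(x*)   = 60.6821

x* = (2.7225, 1.8324, -0.6647), lambda* = (-8.7611, -0.6859)


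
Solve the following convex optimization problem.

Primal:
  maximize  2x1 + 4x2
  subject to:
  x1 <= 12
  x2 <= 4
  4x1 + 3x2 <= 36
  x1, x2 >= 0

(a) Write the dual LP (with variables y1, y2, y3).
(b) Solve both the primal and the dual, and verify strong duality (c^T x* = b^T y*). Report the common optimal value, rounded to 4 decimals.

The standard primal-dual pair for 'max c^T x s.t. A x <= b, x >= 0' is:
  Dual:  min b^T y  s.t.  A^T y >= c,  y >= 0.

So the dual LP is:
  minimize  12y1 + 4y2 + 36y3
  subject to:
    y1 + 4y3 >= 2
    y2 + 3y3 >= 4
    y1, y2, y3 >= 0

Solving the primal: x* = (6, 4).
  primal value c^T x* = 28.
Solving the dual: y* = (0, 2.5, 0.5).
  dual value b^T y* = 28.
Strong duality: c^T x* = b^T y*. Confirmed.

28


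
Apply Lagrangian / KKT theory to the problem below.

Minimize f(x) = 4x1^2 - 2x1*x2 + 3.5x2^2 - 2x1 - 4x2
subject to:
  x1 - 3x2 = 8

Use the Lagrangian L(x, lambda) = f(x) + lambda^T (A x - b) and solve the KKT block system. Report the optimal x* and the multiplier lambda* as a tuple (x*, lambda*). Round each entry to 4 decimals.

Form the Lagrangian:
  L(x, lambda) = (1/2) x^T Q x + c^T x + lambda^T (A x - b)
Stationarity (grad_x L = 0): Q x + c + A^T lambda = 0.
Primal feasibility: A x = b.

This gives the KKT block system:
  [ Q   A^T ] [ x     ]   [-c ]
  [ A    0  ] [ lambda ] = [ b ]

Solving the linear system:
  x*      = (0.5672, -2.4776)
  lambda* = (-7.4925)
  f(x*)   = 34.3582

x* = (0.5672, -2.4776), lambda* = (-7.4925)


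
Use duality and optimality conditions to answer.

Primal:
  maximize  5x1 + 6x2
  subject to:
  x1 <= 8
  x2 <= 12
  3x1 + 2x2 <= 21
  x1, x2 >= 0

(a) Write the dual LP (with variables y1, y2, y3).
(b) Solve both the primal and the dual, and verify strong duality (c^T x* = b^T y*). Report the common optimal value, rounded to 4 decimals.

The standard primal-dual pair for 'max c^T x s.t. A x <= b, x >= 0' is:
  Dual:  min b^T y  s.t.  A^T y >= c,  y >= 0.

So the dual LP is:
  minimize  8y1 + 12y2 + 21y3
  subject to:
    y1 + 3y3 >= 5
    y2 + 2y3 >= 6
    y1, y2, y3 >= 0

Solving the primal: x* = (0, 10.5).
  primal value c^T x* = 63.
Solving the dual: y* = (0, 0, 3).
  dual value b^T y* = 63.
Strong duality: c^T x* = b^T y*. Confirmed.

63


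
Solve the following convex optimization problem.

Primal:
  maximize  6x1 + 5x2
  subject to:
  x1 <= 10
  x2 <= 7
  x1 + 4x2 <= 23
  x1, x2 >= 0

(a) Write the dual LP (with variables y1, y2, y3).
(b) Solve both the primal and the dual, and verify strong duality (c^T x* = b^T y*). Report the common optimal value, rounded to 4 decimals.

The standard primal-dual pair for 'max c^T x s.t. A x <= b, x >= 0' is:
  Dual:  min b^T y  s.t.  A^T y >= c,  y >= 0.

So the dual LP is:
  minimize  10y1 + 7y2 + 23y3
  subject to:
    y1 + y3 >= 6
    y2 + 4y3 >= 5
    y1, y2, y3 >= 0

Solving the primal: x* = (10, 3.25).
  primal value c^T x* = 76.25.
Solving the dual: y* = (4.75, 0, 1.25).
  dual value b^T y* = 76.25.
Strong duality: c^T x* = b^T y*. Confirmed.

76.25


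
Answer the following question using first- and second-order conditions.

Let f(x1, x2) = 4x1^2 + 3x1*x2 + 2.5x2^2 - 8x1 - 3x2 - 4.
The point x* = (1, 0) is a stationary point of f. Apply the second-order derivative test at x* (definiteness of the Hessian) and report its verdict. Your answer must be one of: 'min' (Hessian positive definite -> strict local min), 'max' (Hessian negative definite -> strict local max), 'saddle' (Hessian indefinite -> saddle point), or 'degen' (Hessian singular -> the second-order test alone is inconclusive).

Compute the Hessian H = grad^2 f:
  H = [[8, 3], [3, 5]]
Verify stationarity: grad f(x*) = H x* + g = (0, 0).
Eigenvalues of H: 3.1459, 9.8541.
Both eigenvalues > 0, so H is positive definite -> x* is a strict local min.

min


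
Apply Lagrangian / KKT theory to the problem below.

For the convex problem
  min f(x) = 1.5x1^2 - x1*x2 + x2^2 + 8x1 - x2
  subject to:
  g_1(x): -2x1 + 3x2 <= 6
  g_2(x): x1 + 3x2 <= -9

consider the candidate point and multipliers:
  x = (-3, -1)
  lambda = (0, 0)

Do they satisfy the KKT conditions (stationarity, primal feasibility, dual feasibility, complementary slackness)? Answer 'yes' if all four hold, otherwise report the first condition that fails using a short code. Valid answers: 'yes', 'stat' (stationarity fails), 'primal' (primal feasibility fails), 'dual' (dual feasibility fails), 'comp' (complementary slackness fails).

Gradient of f: grad f(x) = Q x + c = (0, 0)
Constraint values g_i(x) = a_i^T x - b_i:
  g_1((-3, -1)) = -3
  g_2((-3, -1)) = 3
Stationarity residual: grad f(x) + sum_i lambda_i a_i = (0, 0)
  -> stationarity OK
Primal feasibility (all g_i <= 0): FAILS
Dual feasibility (all lambda_i >= 0): OK
Complementary slackness (lambda_i * g_i(x) = 0 for all i): OK

Verdict: the first failing condition is primal_feasibility -> primal.

primal


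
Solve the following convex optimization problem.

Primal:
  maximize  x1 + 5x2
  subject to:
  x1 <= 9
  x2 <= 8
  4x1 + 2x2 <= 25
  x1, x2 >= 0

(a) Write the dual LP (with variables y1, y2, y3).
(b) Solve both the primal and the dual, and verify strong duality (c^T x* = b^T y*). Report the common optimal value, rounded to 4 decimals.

The standard primal-dual pair for 'max c^T x s.t. A x <= b, x >= 0' is:
  Dual:  min b^T y  s.t.  A^T y >= c,  y >= 0.

So the dual LP is:
  minimize  9y1 + 8y2 + 25y3
  subject to:
    y1 + 4y3 >= 1
    y2 + 2y3 >= 5
    y1, y2, y3 >= 0

Solving the primal: x* = (2.25, 8).
  primal value c^T x* = 42.25.
Solving the dual: y* = (0, 4.5, 0.25).
  dual value b^T y* = 42.25.
Strong duality: c^T x* = b^T y*. Confirmed.

42.25


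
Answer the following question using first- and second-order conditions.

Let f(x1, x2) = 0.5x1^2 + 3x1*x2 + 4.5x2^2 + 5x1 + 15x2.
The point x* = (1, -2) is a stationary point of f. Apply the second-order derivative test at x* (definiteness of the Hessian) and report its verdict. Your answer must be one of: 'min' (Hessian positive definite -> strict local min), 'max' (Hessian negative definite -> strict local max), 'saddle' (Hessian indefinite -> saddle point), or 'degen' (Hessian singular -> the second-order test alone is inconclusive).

Compute the Hessian H = grad^2 f:
  H = [[1, 3], [3, 9]]
Verify stationarity: grad f(x*) = H x* + g = (0, 0).
Eigenvalues of H: 0, 10.
H has a zero eigenvalue (singular; positive semidefinite but not definite), so H is neither positive definite, negative definite, nor indefinite. The second-order test alone is inconclusive -> degen.
(Indeed, f is constant along the null direction of H through x*, so x* is not a strict local extremum.)

degen


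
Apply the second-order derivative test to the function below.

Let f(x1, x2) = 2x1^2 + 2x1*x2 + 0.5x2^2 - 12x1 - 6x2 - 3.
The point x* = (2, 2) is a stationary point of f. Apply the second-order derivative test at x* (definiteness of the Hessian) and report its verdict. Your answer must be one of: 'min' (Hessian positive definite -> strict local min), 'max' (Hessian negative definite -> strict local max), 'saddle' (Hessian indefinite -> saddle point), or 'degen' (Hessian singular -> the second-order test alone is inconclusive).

Compute the Hessian H = grad^2 f:
  H = [[4, 2], [2, 1]]
Verify stationarity: grad f(x*) = H x* + g = (0, 0).
Eigenvalues of H: 0, 5.
H has a zero eigenvalue (singular; positive semidefinite but not definite), so H is neither positive definite, negative definite, nor indefinite. The second-order test alone is inconclusive -> degen.
(Indeed, f is constant along the null direction of H through x*, so x* is not a strict local extremum.)

degen


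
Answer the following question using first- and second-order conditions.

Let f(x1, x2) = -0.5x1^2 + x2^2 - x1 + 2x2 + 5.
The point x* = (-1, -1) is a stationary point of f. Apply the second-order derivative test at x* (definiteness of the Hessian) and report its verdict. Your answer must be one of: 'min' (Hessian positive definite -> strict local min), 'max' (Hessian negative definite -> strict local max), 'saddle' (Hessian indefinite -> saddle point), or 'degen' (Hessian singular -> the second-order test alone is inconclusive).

Compute the Hessian H = grad^2 f:
  H = [[-1, 0], [0, 2]]
Verify stationarity: grad f(x*) = H x* + g = (0, 0).
Eigenvalues of H: -1, 2.
Eigenvalues have mixed signs, so H is indefinite -> x* is a saddle point.

saddle


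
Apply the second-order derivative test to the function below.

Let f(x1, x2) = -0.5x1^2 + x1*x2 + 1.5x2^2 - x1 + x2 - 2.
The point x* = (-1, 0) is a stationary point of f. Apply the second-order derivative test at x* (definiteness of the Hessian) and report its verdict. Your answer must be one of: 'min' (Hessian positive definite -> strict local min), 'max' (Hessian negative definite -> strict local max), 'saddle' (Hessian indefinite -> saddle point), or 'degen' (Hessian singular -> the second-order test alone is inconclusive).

Compute the Hessian H = grad^2 f:
  H = [[-1, 1], [1, 3]]
Verify stationarity: grad f(x*) = H x* + g = (0, 0).
Eigenvalues of H: -1.2361, 3.2361.
Eigenvalues have mixed signs, so H is indefinite -> x* is a saddle point.

saddle


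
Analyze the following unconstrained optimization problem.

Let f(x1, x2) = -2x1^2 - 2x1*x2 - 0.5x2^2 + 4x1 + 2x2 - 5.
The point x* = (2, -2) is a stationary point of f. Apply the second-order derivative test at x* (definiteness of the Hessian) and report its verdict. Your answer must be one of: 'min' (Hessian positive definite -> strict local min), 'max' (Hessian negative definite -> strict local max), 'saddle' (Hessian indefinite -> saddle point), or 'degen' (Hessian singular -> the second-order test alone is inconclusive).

Compute the Hessian H = grad^2 f:
  H = [[-4, -2], [-2, -1]]
Verify stationarity: grad f(x*) = H x* + g = (0, 0).
Eigenvalues of H: -5, 0.
H has a zero eigenvalue (singular; negative semidefinite but not definite), so H is neither positive definite, negative definite, nor indefinite. The second-order test alone is inconclusive -> degen.
(Indeed, f is constant along the null direction of H through x*, so x* is not a strict local extremum.)

degen


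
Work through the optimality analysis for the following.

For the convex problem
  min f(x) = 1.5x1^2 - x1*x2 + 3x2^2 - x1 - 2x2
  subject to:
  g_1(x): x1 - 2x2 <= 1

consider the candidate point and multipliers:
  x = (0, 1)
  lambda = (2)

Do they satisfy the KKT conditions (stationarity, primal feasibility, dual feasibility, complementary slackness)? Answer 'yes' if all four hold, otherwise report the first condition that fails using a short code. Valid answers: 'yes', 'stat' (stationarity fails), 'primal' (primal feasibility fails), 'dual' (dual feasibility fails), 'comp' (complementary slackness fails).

Gradient of f: grad f(x) = Q x + c = (-2, 4)
Constraint values g_i(x) = a_i^T x - b_i:
  g_1((0, 1)) = -3
Stationarity residual: grad f(x) + sum_i lambda_i a_i = (0, 0)
  -> stationarity OK
Primal feasibility (all g_i <= 0): OK
Dual feasibility (all lambda_i >= 0): OK
Complementary slackness (lambda_i * g_i(x) = 0 for all i): FAILS

Verdict: the first failing condition is complementary_slackness -> comp.

comp


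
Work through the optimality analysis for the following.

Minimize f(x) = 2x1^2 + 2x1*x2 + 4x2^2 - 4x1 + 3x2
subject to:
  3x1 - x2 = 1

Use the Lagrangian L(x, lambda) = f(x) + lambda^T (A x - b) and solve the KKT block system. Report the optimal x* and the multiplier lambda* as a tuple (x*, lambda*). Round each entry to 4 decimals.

Form the Lagrangian:
  L(x, lambda) = (1/2) x^T Q x + c^T x + lambda^T (A x - b)
Stationarity (grad_x L = 0): Q x + c + A^T lambda = 0.
Primal feasibility: A x = b.

This gives the KKT block system:
  [ Q   A^T ] [ x     ]   [-c ]
  [ A    0  ] [ lambda ] = [ b ]

Solving the linear system:
  x*      = (0.2386, -0.2841)
  lambda* = (1.2045)
  f(x*)   = -1.5057

x* = (0.2386, -0.2841), lambda* = (1.2045)


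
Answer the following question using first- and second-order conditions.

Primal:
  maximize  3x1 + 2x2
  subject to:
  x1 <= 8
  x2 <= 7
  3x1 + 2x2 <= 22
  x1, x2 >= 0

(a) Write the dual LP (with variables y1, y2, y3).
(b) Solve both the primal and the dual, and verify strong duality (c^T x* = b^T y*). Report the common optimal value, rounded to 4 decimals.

The standard primal-dual pair for 'max c^T x s.t. A x <= b, x >= 0' is:
  Dual:  min b^T y  s.t.  A^T y >= c,  y >= 0.

So the dual LP is:
  minimize  8y1 + 7y2 + 22y3
  subject to:
    y1 + 3y3 >= 3
    y2 + 2y3 >= 2
    y1, y2, y3 >= 0

Solving the primal: x* = (7.3333, 0).
  primal value c^T x* = 22.
Solving the dual: y* = (0, 0, 1).
  dual value b^T y* = 22.
Strong duality: c^T x* = b^T y*. Confirmed.

22


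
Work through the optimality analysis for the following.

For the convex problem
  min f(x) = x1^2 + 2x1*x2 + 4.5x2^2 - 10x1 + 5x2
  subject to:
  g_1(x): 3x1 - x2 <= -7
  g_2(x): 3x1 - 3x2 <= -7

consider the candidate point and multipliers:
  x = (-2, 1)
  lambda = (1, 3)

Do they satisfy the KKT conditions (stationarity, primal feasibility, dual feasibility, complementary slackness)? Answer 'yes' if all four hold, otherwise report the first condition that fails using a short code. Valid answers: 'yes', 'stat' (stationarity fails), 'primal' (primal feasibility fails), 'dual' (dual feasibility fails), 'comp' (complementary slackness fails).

Gradient of f: grad f(x) = Q x + c = (-12, 10)
Constraint values g_i(x) = a_i^T x - b_i:
  g_1((-2, 1)) = 0
  g_2((-2, 1)) = -2
Stationarity residual: grad f(x) + sum_i lambda_i a_i = (0, 0)
  -> stationarity OK
Primal feasibility (all g_i <= 0): OK
Dual feasibility (all lambda_i >= 0): OK
Complementary slackness (lambda_i * g_i(x) = 0 for all i): FAILS

Verdict: the first failing condition is complementary_slackness -> comp.

comp


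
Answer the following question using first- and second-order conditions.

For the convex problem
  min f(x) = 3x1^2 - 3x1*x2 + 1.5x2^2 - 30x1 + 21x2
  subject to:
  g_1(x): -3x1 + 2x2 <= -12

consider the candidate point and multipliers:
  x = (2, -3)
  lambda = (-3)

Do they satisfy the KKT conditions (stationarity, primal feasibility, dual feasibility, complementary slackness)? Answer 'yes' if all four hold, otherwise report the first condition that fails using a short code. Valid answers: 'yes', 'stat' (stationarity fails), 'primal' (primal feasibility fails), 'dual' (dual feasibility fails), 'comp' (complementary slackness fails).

Gradient of f: grad f(x) = Q x + c = (-9, 6)
Constraint values g_i(x) = a_i^T x - b_i:
  g_1((2, -3)) = 0
Stationarity residual: grad f(x) + sum_i lambda_i a_i = (0, 0)
  -> stationarity OK
Primal feasibility (all g_i <= 0): OK
Dual feasibility (all lambda_i >= 0): FAILS
Complementary slackness (lambda_i * g_i(x) = 0 for all i): OK

Verdict: the first failing condition is dual_feasibility -> dual.

dual


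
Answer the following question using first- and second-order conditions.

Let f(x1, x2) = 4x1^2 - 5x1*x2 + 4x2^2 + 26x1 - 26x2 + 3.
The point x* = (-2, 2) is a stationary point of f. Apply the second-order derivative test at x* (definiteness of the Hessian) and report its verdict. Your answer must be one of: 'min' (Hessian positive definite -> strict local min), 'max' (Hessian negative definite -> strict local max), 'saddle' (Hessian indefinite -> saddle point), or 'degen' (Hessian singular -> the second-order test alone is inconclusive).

Compute the Hessian H = grad^2 f:
  H = [[8, -5], [-5, 8]]
Verify stationarity: grad f(x*) = H x* + g = (0, 0).
Eigenvalues of H: 3, 13.
Both eigenvalues > 0, so H is positive definite -> x* is a strict local min.

min


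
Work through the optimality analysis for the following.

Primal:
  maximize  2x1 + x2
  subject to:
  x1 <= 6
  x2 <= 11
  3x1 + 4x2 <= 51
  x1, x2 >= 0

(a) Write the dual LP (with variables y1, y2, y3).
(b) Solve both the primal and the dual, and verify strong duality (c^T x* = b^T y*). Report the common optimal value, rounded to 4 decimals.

The standard primal-dual pair for 'max c^T x s.t. A x <= b, x >= 0' is:
  Dual:  min b^T y  s.t.  A^T y >= c,  y >= 0.

So the dual LP is:
  minimize  6y1 + 11y2 + 51y3
  subject to:
    y1 + 3y3 >= 2
    y2 + 4y3 >= 1
    y1, y2, y3 >= 0

Solving the primal: x* = (6, 8.25).
  primal value c^T x* = 20.25.
Solving the dual: y* = (1.25, 0, 0.25).
  dual value b^T y* = 20.25.
Strong duality: c^T x* = b^T y*. Confirmed.

20.25


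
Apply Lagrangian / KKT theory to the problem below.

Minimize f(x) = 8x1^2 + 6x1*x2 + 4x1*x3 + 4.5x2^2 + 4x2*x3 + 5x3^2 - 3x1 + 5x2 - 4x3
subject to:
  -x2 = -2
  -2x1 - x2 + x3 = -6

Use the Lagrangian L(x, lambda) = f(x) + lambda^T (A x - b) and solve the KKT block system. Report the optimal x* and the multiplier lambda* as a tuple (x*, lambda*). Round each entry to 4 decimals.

Form the Lagrangian:
  L(x, lambda) = (1/2) x^T Q x + c^T x + lambda^T (A x - b)
Stationarity (grad_x L = 0): Q x + c + A^T lambda = 0.
Primal feasibility: A x = b.

This gives the KKT block system:
  [ Q   A^T ] [ x     ]   [-c ]
  [ A    0  ] [ lambda ] = [ b ]

Solving the linear system:
  x*      = (1.0972, 2, -1.8056)
  lambda* = (12.6944, 9.6667)
  f(x*)   = 48.6597

x* = (1.0972, 2, -1.8056), lambda* = (12.6944, 9.6667)


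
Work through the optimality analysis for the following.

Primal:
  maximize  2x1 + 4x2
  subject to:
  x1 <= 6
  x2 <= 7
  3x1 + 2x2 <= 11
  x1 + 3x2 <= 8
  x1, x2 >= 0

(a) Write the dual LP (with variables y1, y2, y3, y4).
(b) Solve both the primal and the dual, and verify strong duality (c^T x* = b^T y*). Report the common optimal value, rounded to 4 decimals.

The standard primal-dual pair for 'max c^T x s.t. A x <= b, x >= 0' is:
  Dual:  min b^T y  s.t.  A^T y >= c,  y >= 0.

So the dual LP is:
  minimize  6y1 + 7y2 + 11y3 + 8y4
  subject to:
    y1 + 3y3 + y4 >= 2
    y2 + 2y3 + 3y4 >= 4
    y1, y2, y3, y4 >= 0

Solving the primal: x* = (2.4286, 1.8571).
  primal value c^T x* = 12.2857.
Solving the dual: y* = (0, 0, 0.2857, 1.1429).
  dual value b^T y* = 12.2857.
Strong duality: c^T x* = b^T y*. Confirmed.

12.2857


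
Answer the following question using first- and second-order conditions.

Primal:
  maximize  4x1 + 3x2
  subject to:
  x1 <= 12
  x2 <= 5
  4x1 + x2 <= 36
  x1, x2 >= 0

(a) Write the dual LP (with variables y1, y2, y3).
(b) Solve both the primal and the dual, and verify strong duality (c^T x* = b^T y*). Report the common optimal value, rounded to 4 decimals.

The standard primal-dual pair for 'max c^T x s.t. A x <= b, x >= 0' is:
  Dual:  min b^T y  s.t.  A^T y >= c,  y >= 0.

So the dual LP is:
  minimize  12y1 + 5y2 + 36y3
  subject to:
    y1 + 4y3 >= 4
    y2 + y3 >= 3
    y1, y2, y3 >= 0

Solving the primal: x* = (7.75, 5).
  primal value c^T x* = 46.
Solving the dual: y* = (0, 2, 1).
  dual value b^T y* = 46.
Strong duality: c^T x* = b^T y*. Confirmed.

46


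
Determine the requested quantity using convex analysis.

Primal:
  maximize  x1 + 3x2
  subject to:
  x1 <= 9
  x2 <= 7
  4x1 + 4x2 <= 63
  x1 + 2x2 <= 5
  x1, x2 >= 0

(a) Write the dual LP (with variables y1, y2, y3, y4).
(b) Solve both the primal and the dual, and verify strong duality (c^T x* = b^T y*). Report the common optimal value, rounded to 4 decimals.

The standard primal-dual pair for 'max c^T x s.t. A x <= b, x >= 0' is:
  Dual:  min b^T y  s.t.  A^T y >= c,  y >= 0.

So the dual LP is:
  minimize  9y1 + 7y2 + 63y3 + 5y4
  subject to:
    y1 + 4y3 + y4 >= 1
    y2 + 4y3 + 2y4 >= 3
    y1, y2, y3, y4 >= 0

Solving the primal: x* = (0, 2.5).
  primal value c^T x* = 7.5.
Solving the dual: y* = (0, 0, 0, 1.5).
  dual value b^T y* = 7.5.
Strong duality: c^T x* = b^T y*. Confirmed.

7.5


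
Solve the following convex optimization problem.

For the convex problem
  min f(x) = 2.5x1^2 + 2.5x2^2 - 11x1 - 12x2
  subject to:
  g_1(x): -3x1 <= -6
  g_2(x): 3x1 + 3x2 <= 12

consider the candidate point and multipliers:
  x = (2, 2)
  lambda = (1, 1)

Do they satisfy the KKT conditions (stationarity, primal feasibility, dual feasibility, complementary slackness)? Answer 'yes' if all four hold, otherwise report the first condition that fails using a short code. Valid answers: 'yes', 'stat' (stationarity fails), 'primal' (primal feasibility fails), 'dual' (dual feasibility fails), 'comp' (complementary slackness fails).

Gradient of f: grad f(x) = Q x + c = (-1, -2)
Constraint values g_i(x) = a_i^T x - b_i:
  g_1((2, 2)) = 0
  g_2((2, 2)) = 0
Stationarity residual: grad f(x) + sum_i lambda_i a_i = (-1, 1)
  -> stationarity FAILS
Primal feasibility (all g_i <= 0): OK
Dual feasibility (all lambda_i >= 0): OK
Complementary slackness (lambda_i * g_i(x) = 0 for all i): OK

Verdict: the first failing condition is stationarity -> stat.

stat


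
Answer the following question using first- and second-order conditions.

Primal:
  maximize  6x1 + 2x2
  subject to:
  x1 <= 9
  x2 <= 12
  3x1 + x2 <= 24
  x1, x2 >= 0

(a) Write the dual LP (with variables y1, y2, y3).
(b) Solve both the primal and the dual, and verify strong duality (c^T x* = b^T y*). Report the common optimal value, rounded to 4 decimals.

The standard primal-dual pair for 'max c^T x s.t. A x <= b, x >= 0' is:
  Dual:  min b^T y  s.t.  A^T y >= c,  y >= 0.

So the dual LP is:
  minimize  9y1 + 12y2 + 24y3
  subject to:
    y1 + 3y3 >= 6
    y2 + y3 >= 2
    y1, y2, y3 >= 0

Solving the primal: x* = (8, 0).
  primal value c^T x* = 48.
Solving the dual: y* = (0, 0, 2).
  dual value b^T y* = 48.
Strong duality: c^T x* = b^T y*. Confirmed.

48


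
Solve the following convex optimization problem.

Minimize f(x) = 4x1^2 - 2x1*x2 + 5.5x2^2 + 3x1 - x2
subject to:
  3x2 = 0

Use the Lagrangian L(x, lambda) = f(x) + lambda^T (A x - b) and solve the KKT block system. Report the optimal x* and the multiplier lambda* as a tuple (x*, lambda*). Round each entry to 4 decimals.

Form the Lagrangian:
  L(x, lambda) = (1/2) x^T Q x + c^T x + lambda^T (A x - b)
Stationarity (grad_x L = 0): Q x + c + A^T lambda = 0.
Primal feasibility: A x = b.

This gives the KKT block system:
  [ Q   A^T ] [ x     ]   [-c ]
  [ A    0  ] [ lambda ] = [ b ]

Solving the linear system:
  x*      = (-0.375, 0)
  lambda* = (0.0833)
  f(x*)   = -0.5625

x* = (-0.375, 0), lambda* = (0.0833)


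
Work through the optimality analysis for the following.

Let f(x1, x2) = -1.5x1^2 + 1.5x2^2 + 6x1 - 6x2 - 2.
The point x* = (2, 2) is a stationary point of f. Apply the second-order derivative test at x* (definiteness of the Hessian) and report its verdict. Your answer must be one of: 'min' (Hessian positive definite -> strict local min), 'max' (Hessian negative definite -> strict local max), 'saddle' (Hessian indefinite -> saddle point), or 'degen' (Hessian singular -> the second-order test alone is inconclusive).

Compute the Hessian H = grad^2 f:
  H = [[-3, 0], [0, 3]]
Verify stationarity: grad f(x*) = H x* + g = (0, 0).
Eigenvalues of H: -3, 3.
Eigenvalues have mixed signs, so H is indefinite -> x* is a saddle point.

saddle


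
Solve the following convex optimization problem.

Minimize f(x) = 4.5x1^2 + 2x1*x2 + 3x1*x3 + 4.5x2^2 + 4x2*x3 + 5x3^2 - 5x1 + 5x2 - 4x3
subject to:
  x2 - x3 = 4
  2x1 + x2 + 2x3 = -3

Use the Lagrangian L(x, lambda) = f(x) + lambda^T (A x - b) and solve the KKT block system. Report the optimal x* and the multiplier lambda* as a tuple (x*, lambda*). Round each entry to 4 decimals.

Form the Lagrangian:
  L(x, lambda) = (1/2) x^T Q x + c^T x + lambda^T (A x - b)
Stationarity (grad_x L = 0): Q x + c + A^T lambda = 0.
Primal feasibility: A x = b.

This gives the KKT block system:
  [ Q   A^T ] [ x     ]   [-c ]
  [ A    0  ] [ lambda ] = [ b ]

Solving the linear system:
  x*      = (0.1395, 1.5736, -2.4264)
  lambda* = (-13.6744, 3.938)
  f(x*)   = 41.6938

x* = (0.1395, 1.5736, -2.4264), lambda* = (-13.6744, 3.938)


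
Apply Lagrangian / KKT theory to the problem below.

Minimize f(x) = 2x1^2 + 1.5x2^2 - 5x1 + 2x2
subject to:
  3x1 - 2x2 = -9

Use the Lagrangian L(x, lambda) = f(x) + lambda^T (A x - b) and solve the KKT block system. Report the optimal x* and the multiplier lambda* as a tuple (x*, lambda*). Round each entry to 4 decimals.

Form the Lagrangian:
  L(x, lambda) = (1/2) x^T Q x + c^T x + lambda^T (A x - b)
Stationarity (grad_x L = 0): Q x + c + A^T lambda = 0.
Primal feasibility: A x = b.

This gives the KKT block system:
  [ Q   A^T ] [ x     ]   [-c ]
  [ A    0  ] [ lambda ] = [ b ]

Solving the linear system:
  x*      = (-1.6977, 1.9535)
  lambda* = (3.9302)
  f(x*)   = 23.8837

x* = (-1.6977, 1.9535), lambda* = (3.9302)


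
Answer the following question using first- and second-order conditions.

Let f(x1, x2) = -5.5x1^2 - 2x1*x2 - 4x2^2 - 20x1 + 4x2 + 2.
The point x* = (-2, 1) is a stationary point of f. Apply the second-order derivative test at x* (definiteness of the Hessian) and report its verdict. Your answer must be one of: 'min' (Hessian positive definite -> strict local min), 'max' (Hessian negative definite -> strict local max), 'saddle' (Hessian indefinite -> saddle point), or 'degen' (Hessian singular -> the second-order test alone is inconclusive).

Compute the Hessian H = grad^2 f:
  H = [[-11, -2], [-2, -8]]
Verify stationarity: grad f(x*) = H x* + g = (0, 0).
Eigenvalues of H: -12, -7.
Both eigenvalues < 0, so H is negative definite -> x* is a strict local max.

max


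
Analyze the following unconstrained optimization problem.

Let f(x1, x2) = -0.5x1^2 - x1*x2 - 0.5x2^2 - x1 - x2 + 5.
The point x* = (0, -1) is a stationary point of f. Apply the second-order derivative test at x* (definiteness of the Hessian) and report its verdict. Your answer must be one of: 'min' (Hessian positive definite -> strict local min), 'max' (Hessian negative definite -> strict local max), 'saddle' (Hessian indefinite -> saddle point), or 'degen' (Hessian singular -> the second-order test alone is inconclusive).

Compute the Hessian H = grad^2 f:
  H = [[-1, -1], [-1, -1]]
Verify stationarity: grad f(x*) = H x* + g = (0, 0).
Eigenvalues of H: -2, 0.
H has a zero eigenvalue (singular; negative semidefinite but not definite), so H is neither positive definite, negative definite, nor indefinite. The second-order test alone is inconclusive -> degen.
(Indeed, f is constant along the null direction of H through x*, so x* is not a strict local extremum.)

degen


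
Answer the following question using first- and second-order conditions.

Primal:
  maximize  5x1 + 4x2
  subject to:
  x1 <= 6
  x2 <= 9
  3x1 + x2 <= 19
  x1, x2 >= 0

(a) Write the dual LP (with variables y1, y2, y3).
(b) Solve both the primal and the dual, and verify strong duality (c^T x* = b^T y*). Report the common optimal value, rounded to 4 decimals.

The standard primal-dual pair for 'max c^T x s.t. A x <= b, x >= 0' is:
  Dual:  min b^T y  s.t.  A^T y >= c,  y >= 0.

So the dual LP is:
  minimize  6y1 + 9y2 + 19y3
  subject to:
    y1 + 3y3 >= 5
    y2 + y3 >= 4
    y1, y2, y3 >= 0

Solving the primal: x* = (3.3333, 9).
  primal value c^T x* = 52.6667.
Solving the dual: y* = (0, 2.3333, 1.6667).
  dual value b^T y* = 52.6667.
Strong duality: c^T x* = b^T y*. Confirmed.

52.6667


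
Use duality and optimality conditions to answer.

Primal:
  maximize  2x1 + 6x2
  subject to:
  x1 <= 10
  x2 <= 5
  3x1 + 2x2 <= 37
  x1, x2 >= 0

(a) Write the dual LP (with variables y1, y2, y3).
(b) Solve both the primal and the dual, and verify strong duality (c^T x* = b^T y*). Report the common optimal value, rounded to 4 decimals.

The standard primal-dual pair for 'max c^T x s.t. A x <= b, x >= 0' is:
  Dual:  min b^T y  s.t.  A^T y >= c,  y >= 0.

So the dual LP is:
  minimize  10y1 + 5y2 + 37y3
  subject to:
    y1 + 3y3 >= 2
    y2 + 2y3 >= 6
    y1, y2, y3 >= 0

Solving the primal: x* = (9, 5).
  primal value c^T x* = 48.
Solving the dual: y* = (0, 4.6667, 0.6667).
  dual value b^T y* = 48.
Strong duality: c^T x* = b^T y*. Confirmed.

48


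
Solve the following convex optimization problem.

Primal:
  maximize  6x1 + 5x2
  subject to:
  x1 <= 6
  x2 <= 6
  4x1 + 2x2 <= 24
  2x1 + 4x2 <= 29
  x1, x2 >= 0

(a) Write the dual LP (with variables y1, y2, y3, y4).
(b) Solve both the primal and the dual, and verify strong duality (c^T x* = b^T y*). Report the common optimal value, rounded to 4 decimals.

The standard primal-dual pair for 'max c^T x s.t. A x <= b, x >= 0' is:
  Dual:  min b^T y  s.t.  A^T y >= c,  y >= 0.

So the dual LP is:
  minimize  6y1 + 6y2 + 24y3 + 29y4
  subject to:
    y1 + 4y3 + 2y4 >= 6
    y2 + 2y3 + 4y4 >= 5
    y1, y2, y3, y4 >= 0

Solving the primal: x* = (3.1667, 5.6667).
  primal value c^T x* = 47.3333.
Solving the dual: y* = (0, 0, 1.1667, 0.6667).
  dual value b^T y* = 47.3333.
Strong duality: c^T x* = b^T y*. Confirmed.

47.3333


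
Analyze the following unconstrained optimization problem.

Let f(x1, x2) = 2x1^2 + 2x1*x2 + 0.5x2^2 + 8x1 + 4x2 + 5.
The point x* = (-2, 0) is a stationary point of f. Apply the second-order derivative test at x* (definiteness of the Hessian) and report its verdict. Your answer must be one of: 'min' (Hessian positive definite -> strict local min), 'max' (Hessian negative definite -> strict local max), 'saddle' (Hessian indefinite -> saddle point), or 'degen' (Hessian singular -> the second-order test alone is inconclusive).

Compute the Hessian H = grad^2 f:
  H = [[4, 2], [2, 1]]
Verify stationarity: grad f(x*) = H x* + g = (0, 0).
Eigenvalues of H: 0, 5.
H has a zero eigenvalue (singular; positive semidefinite but not definite), so H is neither positive definite, negative definite, nor indefinite. The second-order test alone is inconclusive -> degen.
(Indeed, f is constant along the null direction of H through x*, so x* is not a strict local extremum.)

degen


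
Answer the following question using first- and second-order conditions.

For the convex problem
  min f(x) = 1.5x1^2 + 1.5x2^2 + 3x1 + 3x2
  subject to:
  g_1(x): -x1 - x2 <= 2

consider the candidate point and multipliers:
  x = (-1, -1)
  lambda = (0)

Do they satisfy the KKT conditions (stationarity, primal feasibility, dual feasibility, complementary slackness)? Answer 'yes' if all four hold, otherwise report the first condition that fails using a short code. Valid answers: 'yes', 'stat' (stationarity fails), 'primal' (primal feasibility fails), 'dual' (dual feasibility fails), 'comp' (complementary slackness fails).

Gradient of f: grad f(x) = Q x + c = (0, 0)
Constraint values g_i(x) = a_i^T x - b_i:
  g_1((-1, -1)) = 0
Stationarity residual: grad f(x) + sum_i lambda_i a_i = (0, 0)
  -> stationarity OK
Primal feasibility (all g_i <= 0): OK
Dual feasibility (all lambda_i >= 0): OK
Complementary slackness (lambda_i * g_i(x) = 0 for all i): OK

Verdict: yes, KKT holds.

yes


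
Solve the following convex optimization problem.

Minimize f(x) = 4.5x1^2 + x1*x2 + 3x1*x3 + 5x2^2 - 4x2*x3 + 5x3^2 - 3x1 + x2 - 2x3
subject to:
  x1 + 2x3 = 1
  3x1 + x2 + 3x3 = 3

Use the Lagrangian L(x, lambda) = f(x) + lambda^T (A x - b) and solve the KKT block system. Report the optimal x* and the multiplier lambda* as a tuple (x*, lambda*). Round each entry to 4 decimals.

Form the Lagrangian:
  L(x, lambda) = (1/2) x^T Q x + c^T x + lambda^T (A x - b)
Stationarity (grad_x L = 0): Q x + c + A^T lambda = 0.
Primal feasibility: A x = b.

This gives the KKT block system:
  [ Q   A^T ] [ x     ]   [-c ]
  [ A    0  ] [ lambda ] = [ b ]

Solving the linear system:
  x*      = (0.8864, 0.1705, 0.0568)
  lambda* = (4.7727, -3.3636)
  f(x*)   = 1.358

x* = (0.8864, 0.1705, 0.0568), lambda* = (4.7727, -3.3636)


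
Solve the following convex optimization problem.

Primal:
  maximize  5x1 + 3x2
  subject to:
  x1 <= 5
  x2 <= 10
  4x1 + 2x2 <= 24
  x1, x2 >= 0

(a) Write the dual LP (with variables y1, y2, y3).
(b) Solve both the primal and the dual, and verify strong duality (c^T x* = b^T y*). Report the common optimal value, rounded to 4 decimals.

The standard primal-dual pair for 'max c^T x s.t. A x <= b, x >= 0' is:
  Dual:  min b^T y  s.t.  A^T y >= c,  y >= 0.

So the dual LP is:
  minimize  5y1 + 10y2 + 24y3
  subject to:
    y1 + 4y3 >= 5
    y2 + 2y3 >= 3
    y1, y2, y3 >= 0

Solving the primal: x* = (1, 10).
  primal value c^T x* = 35.
Solving the dual: y* = (0, 0.5, 1.25).
  dual value b^T y* = 35.
Strong duality: c^T x* = b^T y*. Confirmed.

35


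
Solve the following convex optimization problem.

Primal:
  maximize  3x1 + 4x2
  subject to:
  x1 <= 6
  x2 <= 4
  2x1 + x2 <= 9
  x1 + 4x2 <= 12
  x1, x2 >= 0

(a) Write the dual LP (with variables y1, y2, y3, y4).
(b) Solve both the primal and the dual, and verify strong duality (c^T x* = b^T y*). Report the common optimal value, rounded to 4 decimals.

The standard primal-dual pair for 'max c^T x s.t. A x <= b, x >= 0' is:
  Dual:  min b^T y  s.t.  A^T y >= c,  y >= 0.

So the dual LP is:
  minimize  6y1 + 4y2 + 9y3 + 12y4
  subject to:
    y1 + 2y3 + y4 >= 3
    y2 + y3 + 4y4 >= 4
    y1, y2, y3, y4 >= 0

Solving the primal: x* = (3.4286, 2.1429).
  primal value c^T x* = 18.8571.
Solving the dual: y* = (0, 0, 1.1429, 0.7143).
  dual value b^T y* = 18.8571.
Strong duality: c^T x* = b^T y*. Confirmed.

18.8571


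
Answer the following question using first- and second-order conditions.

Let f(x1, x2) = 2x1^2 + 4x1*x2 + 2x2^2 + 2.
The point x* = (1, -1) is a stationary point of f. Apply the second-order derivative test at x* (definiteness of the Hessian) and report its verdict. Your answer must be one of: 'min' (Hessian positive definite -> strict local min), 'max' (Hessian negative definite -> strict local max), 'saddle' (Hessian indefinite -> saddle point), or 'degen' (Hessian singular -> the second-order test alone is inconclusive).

Compute the Hessian H = grad^2 f:
  H = [[4, 4], [4, 4]]
Verify stationarity: grad f(x*) = H x* + g = (0, 0).
Eigenvalues of H: 0, 8.
H has a zero eigenvalue (singular; positive semidefinite but not definite), so H is neither positive definite, negative definite, nor indefinite. The second-order test alone is inconclusive -> degen.
(Indeed, f is constant along the null direction of H through x*, so x* is not a strict local extremum.)

degen


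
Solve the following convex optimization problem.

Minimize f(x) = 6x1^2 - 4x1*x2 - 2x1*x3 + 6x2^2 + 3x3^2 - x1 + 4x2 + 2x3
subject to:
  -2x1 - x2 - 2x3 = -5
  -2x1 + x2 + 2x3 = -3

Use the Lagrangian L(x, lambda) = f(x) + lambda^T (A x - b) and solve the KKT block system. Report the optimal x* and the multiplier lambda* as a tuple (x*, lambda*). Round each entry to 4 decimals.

Form the Lagrangian:
  L(x, lambda) = (1/2) x^T Q x + c^T x + lambda^T (A x - b)
Stationarity (grad_x L = 0): Q x + c + A^T lambda = 0.
Primal feasibility: A x = b.

This gives the KKT block system:
  [ Q   A^T ] [ x     ]   [-c ]
  [ A    0  ] [ lambda ] = [ b ]

Solving the linear system:
  x*      = (2, 0.3333, 0.3333)
  lambda* = (5.25, 5.25)
  f(x*)   = 21

x* = (2, 0.3333, 0.3333), lambda* = (5.25, 5.25)


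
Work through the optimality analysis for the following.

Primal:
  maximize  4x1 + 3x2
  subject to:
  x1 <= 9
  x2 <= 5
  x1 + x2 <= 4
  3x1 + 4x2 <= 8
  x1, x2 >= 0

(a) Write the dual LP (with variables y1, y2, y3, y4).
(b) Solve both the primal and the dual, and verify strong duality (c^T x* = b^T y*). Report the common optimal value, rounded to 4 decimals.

The standard primal-dual pair for 'max c^T x s.t. A x <= b, x >= 0' is:
  Dual:  min b^T y  s.t.  A^T y >= c,  y >= 0.

So the dual LP is:
  minimize  9y1 + 5y2 + 4y3 + 8y4
  subject to:
    y1 + y3 + 3y4 >= 4
    y2 + y3 + 4y4 >= 3
    y1, y2, y3, y4 >= 0

Solving the primal: x* = (2.6667, 0).
  primal value c^T x* = 10.6667.
Solving the dual: y* = (0, 0, 0, 1.3333).
  dual value b^T y* = 10.6667.
Strong duality: c^T x* = b^T y*. Confirmed.

10.6667


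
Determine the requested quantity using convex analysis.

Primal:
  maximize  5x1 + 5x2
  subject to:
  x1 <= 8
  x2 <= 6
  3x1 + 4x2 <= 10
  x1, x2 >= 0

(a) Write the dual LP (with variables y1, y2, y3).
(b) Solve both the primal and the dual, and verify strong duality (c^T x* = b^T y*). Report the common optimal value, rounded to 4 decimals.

The standard primal-dual pair for 'max c^T x s.t. A x <= b, x >= 0' is:
  Dual:  min b^T y  s.t.  A^T y >= c,  y >= 0.

So the dual LP is:
  minimize  8y1 + 6y2 + 10y3
  subject to:
    y1 + 3y3 >= 5
    y2 + 4y3 >= 5
    y1, y2, y3 >= 0

Solving the primal: x* = (3.3333, 0).
  primal value c^T x* = 16.6667.
Solving the dual: y* = (0, 0, 1.6667).
  dual value b^T y* = 16.6667.
Strong duality: c^T x* = b^T y*. Confirmed.

16.6667


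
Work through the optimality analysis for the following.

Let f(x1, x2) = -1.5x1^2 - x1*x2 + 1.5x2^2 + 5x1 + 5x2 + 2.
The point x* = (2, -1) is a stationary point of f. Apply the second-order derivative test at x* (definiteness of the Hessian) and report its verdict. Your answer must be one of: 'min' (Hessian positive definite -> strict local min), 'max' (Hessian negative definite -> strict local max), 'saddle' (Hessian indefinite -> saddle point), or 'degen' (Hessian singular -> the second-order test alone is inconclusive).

Compute the Hessian H = grad^2 f:
  H = [[-3, -1], [-1, 3]]
Verify stationarity: grad f(x*) = H x* + g = (0, 0).
Eigenvalues of H: -3.1623, 3.1623.
Eigenvalues have mixed signs, so H is indefinite -> x* is a saddle point.

saddle
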